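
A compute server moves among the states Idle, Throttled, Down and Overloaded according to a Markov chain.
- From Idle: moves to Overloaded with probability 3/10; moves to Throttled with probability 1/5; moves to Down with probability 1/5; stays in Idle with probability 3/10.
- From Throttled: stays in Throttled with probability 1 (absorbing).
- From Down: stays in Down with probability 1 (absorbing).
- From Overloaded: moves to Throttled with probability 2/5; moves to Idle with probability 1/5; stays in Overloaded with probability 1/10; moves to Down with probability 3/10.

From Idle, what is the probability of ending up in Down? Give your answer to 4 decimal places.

0.4737

Let h(s) be the probability of absorption at Down starting from transient state s. Then h(Down) = 1 and h(Throttled) = 0. By first-step analysis:
h(Idle) = 0.3·h(Idle) + 0.2·0 + 0.2·1 + 0.3·h(Overloaded)
h(Overloaded) = 0.2·h(Idle) + 0.4·0 + 0.3·1 + 0.1·h(Overloaded)
Solving: h(Idle) = 0.4737, h(Overloaded) = 0.4386.
Starting from Idle, the probability is 0.4737.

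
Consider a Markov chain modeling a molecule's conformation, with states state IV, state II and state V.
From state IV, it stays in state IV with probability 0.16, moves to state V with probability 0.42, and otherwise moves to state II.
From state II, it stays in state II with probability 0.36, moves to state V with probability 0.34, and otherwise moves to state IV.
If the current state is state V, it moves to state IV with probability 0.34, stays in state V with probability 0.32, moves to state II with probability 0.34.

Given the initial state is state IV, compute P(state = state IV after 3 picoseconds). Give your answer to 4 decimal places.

Propagate the distribution vector 3 picoseconds from state IV.
After 0 picoseconds: (1.0000, 0.0000, 0.0000)
After 1 picosecond: (0.1600, 0.4200, 0.4200)
After 2 picoseconds: (0.2944, 0.3612, 0.3444)
After 3 picoseconds: (0.2726, 0.3708, 0.3567)
P(in state IV after 3 picoseconds) = 0.2726

0.2726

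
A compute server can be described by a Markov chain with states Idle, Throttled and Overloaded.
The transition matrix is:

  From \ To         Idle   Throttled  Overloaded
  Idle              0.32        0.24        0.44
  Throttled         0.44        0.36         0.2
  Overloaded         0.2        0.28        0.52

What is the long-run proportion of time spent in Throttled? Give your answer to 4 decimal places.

Let the stationary distribution be π with π = πP and π_1 + π_2 + π_3 = 1.
π_1 = 0.32·π_1 + 0.44·π_2 + 0.2·π_3
π_2 = 0.24·π_1 + 0.36·π_2 + 0.28·π_3
Solving with the normalization constraint gives π = (0.3066, 0.2910, 0.4023).
So the stationary probability of Throttled is 0.2910.

0.2910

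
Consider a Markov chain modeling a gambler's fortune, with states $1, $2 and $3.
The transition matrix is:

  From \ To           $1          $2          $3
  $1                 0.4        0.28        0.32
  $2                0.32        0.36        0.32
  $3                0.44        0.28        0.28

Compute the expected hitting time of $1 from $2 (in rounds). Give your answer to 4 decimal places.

Let t(s) be the expected number of rounds to first reach $1 from state s, with t($1) = 0. Conditioning on the first round:
t($2) = 1 + 0.36·t($2) + 0.32·t($3)
t($3) = 1 + 0.28·t($2) + 0.28·t($3)
Solving: t($2) = 2.8017, t($3) = 2.4784.
Expected rounds from $2 to $1: 2.8017.

2.8017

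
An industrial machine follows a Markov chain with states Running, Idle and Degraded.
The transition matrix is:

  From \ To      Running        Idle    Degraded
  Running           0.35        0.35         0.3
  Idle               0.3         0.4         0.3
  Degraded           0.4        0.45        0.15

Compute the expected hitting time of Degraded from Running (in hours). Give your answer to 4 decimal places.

Let t(s) be the expected number of hours to first reach Degraded from state s, with t(Degraded) = 0. Conditioning on the first hour:
t(Running) = 1 + 0.35·t(Running) + 0.35·t(Idle)
t(Idle) = 1 + 0.3·t(Running) + 0.4·t(Idle)
Solving: t(Running) = 3.3333, t(Idle) = 3.3333.
Expected hours from Running to Degraded: 3.3333.

3.3333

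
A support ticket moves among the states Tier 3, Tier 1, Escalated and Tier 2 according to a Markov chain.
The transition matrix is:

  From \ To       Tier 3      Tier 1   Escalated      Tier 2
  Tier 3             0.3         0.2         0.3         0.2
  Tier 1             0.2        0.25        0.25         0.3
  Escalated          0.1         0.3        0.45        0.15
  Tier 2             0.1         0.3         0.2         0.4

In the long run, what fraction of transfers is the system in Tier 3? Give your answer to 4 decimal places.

Let the stationary distribution be π with π = πP and π_1 + π_2 + π_3 + π_4 = 1.
π_1 = 0.3·π_1 + 0.2·π_2 + 0.1·π_3 + 0.1·π_4
π_2 = 0.2·π_1 + 0.25·π_2 + 0.3·π_3 + 0.3·π_4
π_3 = 0.3·π_1 + 0.25·π_2 + 0.45·π_3 + 0.2·π_4
Solving with the normalization constraint gives π = (0.1588, 0.2706, 0.3059, 0.2647).
So the stationary probability of Tier 3 is 0.1588.

0.1588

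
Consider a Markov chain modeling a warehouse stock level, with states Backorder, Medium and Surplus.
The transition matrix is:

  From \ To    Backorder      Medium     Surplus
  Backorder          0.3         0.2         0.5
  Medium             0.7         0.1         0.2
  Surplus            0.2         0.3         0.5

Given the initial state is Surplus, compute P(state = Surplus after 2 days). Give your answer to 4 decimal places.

Sum over the intermediate state after 1 day:
P = P(Surplus→Backorder)·P(Backorder→Surplus) + P(Surplus→Medium)·P(Medium→Surplus) + P(Surplus→Surplus)·P(Surplus→Surplus)
  = 0.2×0.5 + 0.3×0.2 + 0.5×0.5
  = 0.1000 + 0.0600 + 0.2500 = 0.4100

0.4100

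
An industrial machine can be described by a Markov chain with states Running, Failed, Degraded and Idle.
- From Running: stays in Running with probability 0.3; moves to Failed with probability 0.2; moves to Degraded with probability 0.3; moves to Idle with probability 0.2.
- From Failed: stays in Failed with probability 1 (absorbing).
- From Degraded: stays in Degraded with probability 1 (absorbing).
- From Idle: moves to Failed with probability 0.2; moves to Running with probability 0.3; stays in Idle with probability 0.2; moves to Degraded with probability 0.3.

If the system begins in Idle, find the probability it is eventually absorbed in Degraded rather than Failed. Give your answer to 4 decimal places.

Let h(s) be the probability of absorption at Degraded starting from transient state s. Then h(Degraded) = 1 and h(Failed) = 0. By first-step analysis:
h(Running) = 0.3·h(Running) + 0.2·0 + 0.3·1 + 0.2·h(Idle)
h(Idle) = 0.3·h(Running) + 0.2·0 + 0.3·1 + 0.2·h(Idle)
Solving: h(Running) = 0.6000, h(Idle) = 0.6000.
Starting from Idle, the probability is 0.6000.

0.6000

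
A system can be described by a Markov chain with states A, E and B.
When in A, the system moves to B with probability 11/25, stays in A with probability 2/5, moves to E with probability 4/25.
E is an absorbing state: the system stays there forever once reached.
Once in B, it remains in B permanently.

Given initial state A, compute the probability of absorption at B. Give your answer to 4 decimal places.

0.7333

Let h(s) be the probability of absorption at B starting from transient state s. Then h(B) = 1 and h(E) = 0. By first-step analysis:
h(A) = 0.4·h(A) + 0.16·0 + 0.44·1
Solving: h(A) = 0.7333.
Starting from A, the probability is 0.7333.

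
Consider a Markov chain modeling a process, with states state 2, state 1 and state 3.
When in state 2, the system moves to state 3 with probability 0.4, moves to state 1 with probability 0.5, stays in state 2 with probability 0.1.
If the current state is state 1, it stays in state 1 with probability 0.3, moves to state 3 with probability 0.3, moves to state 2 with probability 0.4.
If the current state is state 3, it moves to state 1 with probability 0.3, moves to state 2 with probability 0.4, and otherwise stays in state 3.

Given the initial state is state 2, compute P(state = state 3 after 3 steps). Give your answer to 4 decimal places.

Propagate the distribution vector 3 steps from state 2.
After 0 steps: (1.0000, 0.0000, 0.0000)
After 1 step: (0.1000, 0.5000, 0.4000)
After 2 steps: (0.3700, 0.3200, 0.3100)
After 3 steps: (0.2890, 0.3740, 0.3370)
P(in state 3 after 3 steps) = 0.3370

0.3370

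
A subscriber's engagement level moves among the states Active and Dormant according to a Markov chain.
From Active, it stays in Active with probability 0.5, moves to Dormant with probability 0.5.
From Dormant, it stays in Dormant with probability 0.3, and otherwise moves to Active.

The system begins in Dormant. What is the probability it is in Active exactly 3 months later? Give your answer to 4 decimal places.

0.5880

Propagate the distribution vector 3 months from Dormant.
After 0 months: (0.0000, 1.0000)
After 1 month: (0.7000, 0.3000)
After 2 months: (0.5600, 0.4400)
After 3 months: (0.5880, 0.4120)
P(in Active after 3 months) = 0.5880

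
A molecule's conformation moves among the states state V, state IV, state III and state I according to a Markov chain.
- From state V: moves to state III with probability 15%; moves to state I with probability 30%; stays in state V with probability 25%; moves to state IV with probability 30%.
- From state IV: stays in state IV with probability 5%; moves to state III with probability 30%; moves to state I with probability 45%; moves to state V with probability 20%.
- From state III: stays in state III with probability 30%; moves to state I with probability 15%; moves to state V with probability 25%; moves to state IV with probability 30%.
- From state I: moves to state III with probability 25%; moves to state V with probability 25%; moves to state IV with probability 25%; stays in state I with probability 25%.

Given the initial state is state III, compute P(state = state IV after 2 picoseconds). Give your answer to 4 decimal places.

0.2175

Propagate the distribution vector 2 picoseconds from state III.
After 0 picoseconds: (0.0000, 0.0000, 1.0000, 0.0000)
After 1 picosecond: (0.2500, 0.3000, 0.3000, 0.1500)
After 2 picoseconds: (0.2350, 0.2175, 0.2550, 0.2925)
P(in state IV after 2 picoseconds) = 0.2175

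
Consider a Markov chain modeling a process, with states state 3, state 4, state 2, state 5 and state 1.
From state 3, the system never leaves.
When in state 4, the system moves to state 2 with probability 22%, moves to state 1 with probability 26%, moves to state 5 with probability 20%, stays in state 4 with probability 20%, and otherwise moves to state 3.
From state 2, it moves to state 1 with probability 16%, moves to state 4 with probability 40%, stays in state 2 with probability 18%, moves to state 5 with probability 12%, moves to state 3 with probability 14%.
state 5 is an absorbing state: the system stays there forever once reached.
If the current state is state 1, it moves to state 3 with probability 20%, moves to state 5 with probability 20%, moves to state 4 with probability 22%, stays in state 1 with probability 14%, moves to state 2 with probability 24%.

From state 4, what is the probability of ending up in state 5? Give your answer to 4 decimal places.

0.5639

Let h(s) be the probability of absorption at state 5 starting from transient state s. Then h(state 5) = 1 and h(state 3) = 0. By first-step analysis:
h(state 4) = 0.12·0 + 0.2·h(state 4) + 0.22·h(state 2) + 0.2·1 + 0.26·h(state 1)
h(state 2) = 0.14·0 + 0.4·h(state 4) + 0.18·h(state 2) + 0.12·1 + 0.16·h(state 1)
h(state 1) = 0.2·0 + 0.22·h(state 4) + 0.24·h(state 2) + 0.2·1 + 0.14·h(state 1)
Solving: h(state 4) = 0.5639, h(state 2) = 0.5234, h(state 1) = 0.5229.
Starting from state 4, the probability is 0.5639.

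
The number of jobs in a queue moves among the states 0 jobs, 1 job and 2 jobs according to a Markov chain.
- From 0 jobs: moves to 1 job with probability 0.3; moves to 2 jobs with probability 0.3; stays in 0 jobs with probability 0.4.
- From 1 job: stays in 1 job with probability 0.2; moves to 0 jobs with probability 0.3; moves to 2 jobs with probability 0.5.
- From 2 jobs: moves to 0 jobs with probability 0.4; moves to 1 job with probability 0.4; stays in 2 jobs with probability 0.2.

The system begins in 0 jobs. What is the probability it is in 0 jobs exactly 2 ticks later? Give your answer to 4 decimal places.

0.3700

Sum over the intermediate state after 1 tick:
P = P(0 jobs→0 jobs)·P(0 jobs→0 jobs) + P(0 jobs→1 job)·P(1 job→0 jobs) + P(0 jobs→2 jobs)·P(2 jobs→0 jobs)
  = 0.4×0.4 + 0.3×0.3 + 0.3×0.4
  = 0.1600 + 0.0900 + 0.1200 = 0.3700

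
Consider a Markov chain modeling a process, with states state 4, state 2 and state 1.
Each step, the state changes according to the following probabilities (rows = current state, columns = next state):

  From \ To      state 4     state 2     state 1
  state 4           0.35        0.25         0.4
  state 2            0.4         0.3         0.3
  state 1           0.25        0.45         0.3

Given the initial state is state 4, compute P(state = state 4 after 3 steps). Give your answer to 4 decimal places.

Propagate the distribution vector 3 steps from state 4.
After 0 steps: (1.0000, 0.0000, 0.0000)
After 1 step: (0.3500, 0.2500, 0.4000)
After 2 steps: (0.3225, 0.3425, 0.3350)
After 3 steps: (0.3336, 0.3341, 0.3323)
P(in state 4 after 3 steps) = 0.3336

0.3336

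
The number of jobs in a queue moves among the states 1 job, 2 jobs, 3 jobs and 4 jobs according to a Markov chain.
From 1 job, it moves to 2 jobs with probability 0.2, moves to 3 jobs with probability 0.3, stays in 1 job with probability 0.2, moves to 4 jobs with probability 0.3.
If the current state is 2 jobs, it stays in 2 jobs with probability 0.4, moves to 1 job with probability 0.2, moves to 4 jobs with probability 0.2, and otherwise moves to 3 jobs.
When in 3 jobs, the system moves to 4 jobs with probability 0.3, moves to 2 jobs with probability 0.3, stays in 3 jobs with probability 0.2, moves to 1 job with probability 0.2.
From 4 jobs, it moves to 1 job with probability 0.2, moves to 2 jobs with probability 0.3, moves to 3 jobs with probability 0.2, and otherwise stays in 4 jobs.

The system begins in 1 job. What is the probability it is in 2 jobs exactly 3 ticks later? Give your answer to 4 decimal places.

Propagate the distribution vector 3 ticks from 1 job.
After 0 ticks: (1.0000, 0.0000, 0.0000, 0.0000)
After 1 tick: (0.2000, 0.2000, 0.3000, 0.3000)
After 2 ticks: (0.2000, 0.3000, 0.2200, 0.2800)
After 3 ticks: (0.2000, 0.3100, 0.2200, 0.2700)
P(in 2 jobs after 3 ticks) = 0.3100

0.3100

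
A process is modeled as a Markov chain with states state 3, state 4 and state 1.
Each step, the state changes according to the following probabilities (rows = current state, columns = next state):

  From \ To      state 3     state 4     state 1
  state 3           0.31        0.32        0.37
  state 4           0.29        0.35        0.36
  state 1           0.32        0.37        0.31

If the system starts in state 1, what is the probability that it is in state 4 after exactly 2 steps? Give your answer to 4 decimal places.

0.3466

Sum over the intermediate state after 1 step:
P = P(state 1→state 3)·P(state 3→state 4) + P(state 1→state 4)·P(state 4→state 4) + P(state 1→state 1)·P(state 1→state 4)
  = 0.32×0.32 + 0.37×0.35 + 0.31×0.37
  = 0.1024 + 0.1295 + 0.1147 = 0.3466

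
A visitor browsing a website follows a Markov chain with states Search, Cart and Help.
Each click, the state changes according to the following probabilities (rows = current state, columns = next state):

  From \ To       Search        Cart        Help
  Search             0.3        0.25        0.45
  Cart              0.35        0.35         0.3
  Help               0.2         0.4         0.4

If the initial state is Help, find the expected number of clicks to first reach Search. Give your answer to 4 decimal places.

3.8889

Let t(s) be the expected number of clicks to first reach Search from state s, with t(Search) = 0. Conditioning on the first click:
t(Cart) = 1 + 0.35·t(Cart) + 0.3·t(Help)
t(Help) = 1 + 0.4·t(Cart) + 0.4·t(Help)
Solving: t(Cart) = 3.3333, t(Help) = 3.8889.
Expected clicks from Help to Search: 3.8889.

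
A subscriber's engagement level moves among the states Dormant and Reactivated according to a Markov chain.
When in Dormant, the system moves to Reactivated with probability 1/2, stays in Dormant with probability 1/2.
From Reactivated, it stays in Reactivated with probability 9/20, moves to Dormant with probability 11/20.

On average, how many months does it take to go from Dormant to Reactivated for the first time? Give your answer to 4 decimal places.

2.0000

Let t(s) be the expected number of months to first reach Reactivated from state s, with t(Reactivated) = 0. Conditioning on the first month:
t(Dormant) = 1 + 0.5·t(Dormant)
Solving: t(Dormant) = 2.0000.
Expected months from Dormant to Reactivated: 2.0000.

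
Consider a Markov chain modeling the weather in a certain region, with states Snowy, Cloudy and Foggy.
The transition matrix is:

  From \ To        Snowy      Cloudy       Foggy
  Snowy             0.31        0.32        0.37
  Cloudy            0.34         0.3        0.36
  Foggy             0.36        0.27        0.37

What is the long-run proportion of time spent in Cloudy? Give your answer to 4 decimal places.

0.2957

Let the stationary distribution be π with π = πP and π_1 + π_2 + π_3 = 1.
π_1 = 0.31·π_1 + 0.34·π_2 + 0.36·π_3
π_2 = 0.32·π_1 + 0.3·π_2 + 0.27·π_3
Solving with the normalization constraint gives π = (0.3372, 0.2957, 0.3670).
So the stationary probability of Cloudy is 0.2957.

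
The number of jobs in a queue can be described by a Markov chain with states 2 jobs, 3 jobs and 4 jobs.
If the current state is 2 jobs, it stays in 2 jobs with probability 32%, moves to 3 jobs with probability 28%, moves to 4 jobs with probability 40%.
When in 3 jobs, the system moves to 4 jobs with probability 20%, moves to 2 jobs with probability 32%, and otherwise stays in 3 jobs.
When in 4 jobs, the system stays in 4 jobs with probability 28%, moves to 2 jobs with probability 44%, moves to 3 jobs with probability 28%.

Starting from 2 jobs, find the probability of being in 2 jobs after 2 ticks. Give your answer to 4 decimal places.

0.3680

Sum over the intermediate state after 1 tick:
P = P(2 jobs→2 jobs)·P(2 jobs→2 jobs) + P(2 jobs→3 jobs)·P(3 jobs→2 jobs) + P(2 jobs→4 jobs)·P(4 jobs→2 jobs)
  = 0.32×0.32 + 0.28×0.32 + 0.4×0.44
  = 0.1024 + 0.0896 + 0.1760 = 0.3680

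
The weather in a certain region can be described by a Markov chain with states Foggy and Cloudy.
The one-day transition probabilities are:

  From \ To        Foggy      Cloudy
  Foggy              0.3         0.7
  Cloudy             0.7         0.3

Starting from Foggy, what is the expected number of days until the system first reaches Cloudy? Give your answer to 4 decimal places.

1.4286

Let t(s) be the expected number of days to first reach Cloudy from state s, with t(Cloudy) = 0. Conditioning on the first day:
t(Foggy) = 1 + 0.3·t(Foggy)
Solving: t(Foggy) = 1.4286.
Expected days from Foggy to Cloudy: 1.4286.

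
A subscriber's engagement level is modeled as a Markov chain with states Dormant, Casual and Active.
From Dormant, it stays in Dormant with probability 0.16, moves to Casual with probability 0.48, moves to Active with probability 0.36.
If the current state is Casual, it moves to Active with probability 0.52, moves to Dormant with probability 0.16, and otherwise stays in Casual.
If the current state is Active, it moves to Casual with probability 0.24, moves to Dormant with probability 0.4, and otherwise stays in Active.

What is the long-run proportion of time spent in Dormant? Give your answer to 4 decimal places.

Let the stationary distribution be π with π = πP and π_1 + π_2 + π_3 = 1.
π_1 = 0.16·π_1 + 0.16·π_2 + 0.4·π_3
π_2 = 0.48·π_1 + 0.32·π_2 + 0.24·π_3
Solving with the normalization constraint gives π = (0.2590, 0.3284, 0.4126).
So the stationary probability of Dormant is 0.2590.

0.2590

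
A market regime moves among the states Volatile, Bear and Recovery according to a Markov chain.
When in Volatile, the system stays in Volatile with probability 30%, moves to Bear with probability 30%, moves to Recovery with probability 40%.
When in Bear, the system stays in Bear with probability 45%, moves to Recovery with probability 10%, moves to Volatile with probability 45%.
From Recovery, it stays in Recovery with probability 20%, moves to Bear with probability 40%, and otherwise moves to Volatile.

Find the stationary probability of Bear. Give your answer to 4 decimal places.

Let the stationary distribution be π with π = πP and π_1 + π_2 + π_3 = 1.
π_1 = 0.3·π_1 + 0.45·π_2 + 0.4·π_3
π_2 = 0.3·π_1 + 0.45·π_2 + 0.4·π_3
Solving with the normalization constraint gives π = (0.3810, 0.3810, 0.2381).
So the stationary probability of Bear is 0.3810.

0.3810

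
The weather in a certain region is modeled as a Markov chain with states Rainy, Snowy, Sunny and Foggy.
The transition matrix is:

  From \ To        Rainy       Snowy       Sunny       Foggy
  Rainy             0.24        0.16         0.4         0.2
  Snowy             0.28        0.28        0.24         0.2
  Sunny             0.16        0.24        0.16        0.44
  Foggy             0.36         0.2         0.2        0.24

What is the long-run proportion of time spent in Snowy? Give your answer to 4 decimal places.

0.2169

Let the stationary distribution be π with π = πP and π_1 + π_2 + π_3 + π_4 = 1.
π_1 = 0.24·π_1 + 0.28·π_2 + 0.16·π_3 + 0.36·π_4
π_2 = 0.16·π_1 + 0.28·π_2 + 0.24·π_3 + 0.2·π_4
π_3 = 0.4·π_1 + 0.24·π_2 + 0.16·π_3 + 0.2·π_4
Solving with the normalization constraint gives π = (0.2611, 0.2169, 0.2509, 0.2711).
So the stationary probability of Snowy is 0.2169.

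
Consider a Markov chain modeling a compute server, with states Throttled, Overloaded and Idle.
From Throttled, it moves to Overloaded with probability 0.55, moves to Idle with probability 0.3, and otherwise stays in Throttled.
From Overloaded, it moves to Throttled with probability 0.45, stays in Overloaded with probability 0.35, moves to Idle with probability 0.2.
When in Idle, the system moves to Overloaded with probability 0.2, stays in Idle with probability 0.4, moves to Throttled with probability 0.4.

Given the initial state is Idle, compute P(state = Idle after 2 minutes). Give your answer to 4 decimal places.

Sum over the intermediate state after 1 minute:
P = P(Idle→Throttled)·P(Throttled→Idle) + P(Idle→Overloaded)·P(Overloaded→Idle) + P(Idle→Idle)·P(Idle→Idle)
  = 0.4×0.3 + 0.2×0.2 + 0.4×0.4
  = 0.1200 + 0.0400 + 0.1600 = 0.3200

0.3200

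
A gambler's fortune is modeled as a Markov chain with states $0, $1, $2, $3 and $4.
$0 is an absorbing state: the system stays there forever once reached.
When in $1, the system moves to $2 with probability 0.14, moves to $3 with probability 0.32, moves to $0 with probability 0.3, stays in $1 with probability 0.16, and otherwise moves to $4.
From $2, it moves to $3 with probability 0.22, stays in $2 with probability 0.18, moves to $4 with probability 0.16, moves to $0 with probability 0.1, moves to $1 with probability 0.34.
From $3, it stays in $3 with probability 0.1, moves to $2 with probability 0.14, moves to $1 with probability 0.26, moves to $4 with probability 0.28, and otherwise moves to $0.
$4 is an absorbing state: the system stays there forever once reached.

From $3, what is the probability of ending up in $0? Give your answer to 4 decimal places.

Let h(s) be the probability of absorption at $0 starting from transient state s. Then h($0) = 1 and h($4) = 0. By first-step analysis:
h($1) = 0.3·1 + 0.16·h($1) + 0.14·h($2) + 0.32·h($3) + 0.08·0
h($2) = 0.1·1 + 0.34·h($1) + 0.18·h($2) + 0.22·h($3) + 0.16·0
h($3) = 0.22·1 + 0.26·h($1) + 0.14·h($2) + 0.1·h($3) + 0.28·0
Solving: h($1) = 0.6389, h($2) = 0.5238, h($3) = 0.5105.
Starting from $3, the probability is 0.5105.

0.5105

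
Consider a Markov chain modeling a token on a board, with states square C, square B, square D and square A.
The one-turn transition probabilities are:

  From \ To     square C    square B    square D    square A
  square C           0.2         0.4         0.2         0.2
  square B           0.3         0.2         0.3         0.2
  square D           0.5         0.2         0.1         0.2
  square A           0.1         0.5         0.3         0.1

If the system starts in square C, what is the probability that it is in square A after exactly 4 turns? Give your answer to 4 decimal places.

0.1818

Propagate the distribution vector 4 turns from square C.
After 0 turns: (1.0000, 0.0000, 0.0000, 0.0000)
After 1 turn: (0.2000, 0.4000, 0.2000, 0.2000)
After 2 turns: (0.2800, 0.3000, 0.2400, 0.1800)
After 3 turns: (0.2840, 0.3100, 0.2240, 0.1820)
After 4 turns: (0.2800, 0.3114, 0.2268, 0.1818)
P(in square A after 4 turns) = 0.1818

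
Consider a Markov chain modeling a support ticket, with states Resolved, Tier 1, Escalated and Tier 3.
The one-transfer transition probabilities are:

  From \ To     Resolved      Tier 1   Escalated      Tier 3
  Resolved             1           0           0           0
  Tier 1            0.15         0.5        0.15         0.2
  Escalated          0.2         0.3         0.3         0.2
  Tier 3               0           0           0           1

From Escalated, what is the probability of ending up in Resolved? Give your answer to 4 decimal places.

0.4754

Let h(s) be the probability of absorption at Resolved starting from transient state s. Then h(Resolved) = 1 and h(Tier 3) = 0. By first-step analysis:
h(Tier 1) = 0.15·1 + 0.5·h(Tier 1) + 0.15·h(Escalated) + 0.2·0
h(Escalated) = 0.2·1 + 0.3·h(Tier 1) + 0.3·h(Escalated) + 0.2·0
Solving: h(Tier 1) = 0.4426, h(Escalated) = 0.4754.
Starting from Escalated, the probability is 0.4754.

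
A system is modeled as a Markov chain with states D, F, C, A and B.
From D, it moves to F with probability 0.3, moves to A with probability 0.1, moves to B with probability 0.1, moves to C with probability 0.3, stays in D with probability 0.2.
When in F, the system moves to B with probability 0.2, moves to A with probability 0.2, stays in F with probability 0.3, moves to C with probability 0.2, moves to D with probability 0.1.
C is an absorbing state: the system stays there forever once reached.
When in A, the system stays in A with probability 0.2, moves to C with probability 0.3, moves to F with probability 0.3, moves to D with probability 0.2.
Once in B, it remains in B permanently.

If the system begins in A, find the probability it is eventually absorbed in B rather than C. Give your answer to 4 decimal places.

0.2219

Let h(s) be the probability of absorption at B starting from transient state s. Then h(B) = 1 and h(C) = 0. By first-step analysis:
h(D) = 0.2·h(D) + 0.3·h(F) + 0.3·0 + 0.1·h(A) + 0.1·1
h(F) = 0.1·h(D) + 0.3·h(F) + 0.2·0 + 0.2·h(A) + 0.2·1
h(A) = 0.2·h(D) + 0.3·h(F) + 0.3·0 + 0.2·h(A)
Solving: h(D) = 0.2997, h(F) = 0.3919, h(A) = 0.2219.
Starting from A, the probability is 0.2219.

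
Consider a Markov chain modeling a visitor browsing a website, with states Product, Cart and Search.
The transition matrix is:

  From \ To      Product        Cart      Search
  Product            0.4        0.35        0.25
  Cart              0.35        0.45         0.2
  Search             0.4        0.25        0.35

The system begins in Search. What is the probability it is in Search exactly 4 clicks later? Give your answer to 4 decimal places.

Propagate the distribution vector 4 clicks from Search.
After 0 clicks: (0.0000, 0.0000, 1.0000)
After 1 click: (0.4000, 0.2500, 0.3500)
After 2 clicks: (0.3875, 0.3400, 0.2725)
After 3 clicks: (0.3830, 0.3568, 0.2603)
After 4 clicks: (0.3822, 0.3597, 0.2582)
P(in Search after 4 clicks) = 0.2582

0.2582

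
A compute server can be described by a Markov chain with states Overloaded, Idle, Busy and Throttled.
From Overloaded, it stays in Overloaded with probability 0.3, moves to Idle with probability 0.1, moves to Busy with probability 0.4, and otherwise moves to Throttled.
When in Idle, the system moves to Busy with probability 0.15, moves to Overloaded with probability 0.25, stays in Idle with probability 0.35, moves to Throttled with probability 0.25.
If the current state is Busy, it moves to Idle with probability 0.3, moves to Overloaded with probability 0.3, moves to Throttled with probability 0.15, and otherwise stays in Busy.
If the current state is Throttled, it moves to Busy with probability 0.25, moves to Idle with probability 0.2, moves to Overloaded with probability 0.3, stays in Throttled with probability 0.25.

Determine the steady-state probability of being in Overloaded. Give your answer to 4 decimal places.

0.2883

Let the stationary distribution be π with π = πP and π_1 + π_2 + π_3 + π_4 = 1.
π_1 = 0.3·π_1 + 0.25·π_2 + 0.3·π_3 + 0.3·π_4
π_2 = 0.1·π_1 + 0.35·π_2 + 0.3·π_3 + 0.2·π_4
π_3 = 0.4·π_1 + 0.15·π_2 + 0.25·π_3 + 0.25·π_4
Solving with the normalization constraint gives π = (0.2883, 0.2331, 0.2699, 0.2086).
So the stationary probability of Overloaded is 0.2883.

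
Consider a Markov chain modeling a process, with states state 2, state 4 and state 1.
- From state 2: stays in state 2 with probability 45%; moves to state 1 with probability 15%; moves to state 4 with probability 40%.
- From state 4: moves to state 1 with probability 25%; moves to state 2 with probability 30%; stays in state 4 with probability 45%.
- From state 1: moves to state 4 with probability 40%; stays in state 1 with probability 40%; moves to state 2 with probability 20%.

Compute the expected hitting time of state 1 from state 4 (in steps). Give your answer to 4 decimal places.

4.6575

Let t(s) be the expected number of steps to first reach state 1 from state s, with t(state 1) = 0. Conditioning on the first step:
t(state 2) = 1 + 0.45·t(state 2) + 0.4·t(state 4)
t(state 4) = 1 + 0.3·t(state 2) + 0.45·t(state 4)
Solving: t(state 2) = 5.2055, t(state 4) = 4.6575.
Expected steps from state 4 to state 1: 4.6575.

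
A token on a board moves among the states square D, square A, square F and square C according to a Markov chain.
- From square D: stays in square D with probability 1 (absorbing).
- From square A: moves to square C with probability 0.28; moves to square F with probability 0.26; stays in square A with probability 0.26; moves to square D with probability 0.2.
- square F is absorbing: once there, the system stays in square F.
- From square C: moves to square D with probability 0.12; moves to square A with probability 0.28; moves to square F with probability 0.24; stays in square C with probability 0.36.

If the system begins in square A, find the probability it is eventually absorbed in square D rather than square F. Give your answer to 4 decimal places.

Let h(s) be the probability of absorption at square D starting from transient state s. Then h(square D) = 1 and h(square F) = 0. By first-step analysis:
h(square A) = 0.2·1 + 0.26·h(square A) + 0.26·0 + 0.28·h(square C)
h(square C) = 0.12·1 + 0.28·h(square A) + 0.24·0 + 0.36·h(square C)
Solving: h(square A) = 0.4089, h(square C) = 0.3664.
Starting from square A, the probability is 0.4089.

0.4089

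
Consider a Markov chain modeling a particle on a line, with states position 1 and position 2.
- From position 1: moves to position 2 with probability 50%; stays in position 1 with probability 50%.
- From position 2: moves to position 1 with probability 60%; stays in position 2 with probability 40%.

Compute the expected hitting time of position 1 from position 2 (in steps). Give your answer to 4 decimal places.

Let t(s) be the expected number of steps to first reach position 1 from state s, with t(position 1) = 0. Conditioning on the first step:
t(position 2) = 1 + 0.4·t(position 2)
Solving: t(position 2) = 1.6667.
Expected steps from position 2 to position 1: 1.6667.

1.6667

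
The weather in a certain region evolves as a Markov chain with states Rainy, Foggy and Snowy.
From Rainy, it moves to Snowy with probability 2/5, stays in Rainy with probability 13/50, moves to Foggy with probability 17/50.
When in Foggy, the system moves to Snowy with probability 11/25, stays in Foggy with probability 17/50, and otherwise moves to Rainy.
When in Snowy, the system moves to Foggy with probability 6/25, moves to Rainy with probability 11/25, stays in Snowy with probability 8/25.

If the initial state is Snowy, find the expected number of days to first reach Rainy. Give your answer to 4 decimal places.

2.6224

Let t(s) be the expected number of days to first reach Rainy from state s, with t(Rainy) = 0. Conditioning on the first day:
t(Foggy) = 1 + 0.34·t(Foggy) + 0.44·t(Snowy)
t(Snowy) = 1 + 0.24·t(Foggy) + 0.32·t(Snowy)
Solving: t(Foggy) = 3.2634, t(Snowy) = 2.6224.
Expected days from Snowy to Rainy: 2.6224.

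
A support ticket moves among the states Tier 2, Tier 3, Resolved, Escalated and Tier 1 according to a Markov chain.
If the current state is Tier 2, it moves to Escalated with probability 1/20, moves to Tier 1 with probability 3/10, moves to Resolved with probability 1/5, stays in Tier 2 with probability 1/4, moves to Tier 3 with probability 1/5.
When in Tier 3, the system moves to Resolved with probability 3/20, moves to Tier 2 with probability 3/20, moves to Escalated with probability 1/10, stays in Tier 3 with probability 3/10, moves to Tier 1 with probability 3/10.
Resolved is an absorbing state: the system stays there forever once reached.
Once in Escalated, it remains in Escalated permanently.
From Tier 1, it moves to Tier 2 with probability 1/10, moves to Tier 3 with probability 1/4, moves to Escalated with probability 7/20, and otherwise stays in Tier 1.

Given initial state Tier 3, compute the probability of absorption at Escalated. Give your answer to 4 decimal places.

0.5982

Let h(s) be the probability of absorption at Escalated starting from transient state s. Then h(Escalated) = 1 and h(Resolved) = 0. By first-step analysis:
h(Tier 2) = 0.25·h(Tier 2) + 0.2·h(Tier 3) + 0.2·0 + 0.05·1 + 0.3·h(Tier 1)
h(Tier 3) = 0.15·h(Tier 2) + 0.3·h(Tier 3) + 0.15·0 + 0.1·1 + 0.3·h(Tier 1)
h(Tier 1) = 0.1·h(Tier 2) + 0.25·h(Tier 3) + 0.35·1 + 0.3·h(Tier 1)
Solving: h(Tier 2) = 0.5427, h(Tier 3) = 0.5982, h(Tier 1) = 0.7912.
Starting from Tier 3, the probability is 0.5982.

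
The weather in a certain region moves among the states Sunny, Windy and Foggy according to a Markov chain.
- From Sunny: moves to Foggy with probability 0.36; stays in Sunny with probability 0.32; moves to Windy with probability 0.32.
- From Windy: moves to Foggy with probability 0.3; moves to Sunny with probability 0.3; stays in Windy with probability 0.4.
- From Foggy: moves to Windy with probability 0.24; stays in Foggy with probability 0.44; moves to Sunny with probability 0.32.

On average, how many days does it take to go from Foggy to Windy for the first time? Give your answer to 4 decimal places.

Let t(s) be the expected number of days to first reach Windy from state s, with t(Windy) = 0. Conditioning on the first day:
t(Sunny) = 1 + 0.32·t(Sunny) + 0.36·t(Foggy)
t(Foggy) = 1 + 0.32·t(Sunny) + 0.44·t(Foggy)
Solving: t(Sunny) = 3.4639, t(Foggy) = 3.7651.
Expected days from Foggy to Windy: 3.7651.

3.7651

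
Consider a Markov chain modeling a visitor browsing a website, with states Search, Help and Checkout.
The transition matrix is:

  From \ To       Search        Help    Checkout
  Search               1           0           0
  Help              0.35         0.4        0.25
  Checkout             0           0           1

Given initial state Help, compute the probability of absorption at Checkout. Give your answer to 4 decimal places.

0.4167

Let h(s) be the probability of absorption at Checkout starting from transient state s. Then h(Checkout) = 1 and h(Search) = 0. By first-step analysis:
h(Help) = 0.35·0 + 0.4·h(Help) + 0.25·1
Solving: h(Help) = 0.4167.
Starting from Help, the probability is 0.4167.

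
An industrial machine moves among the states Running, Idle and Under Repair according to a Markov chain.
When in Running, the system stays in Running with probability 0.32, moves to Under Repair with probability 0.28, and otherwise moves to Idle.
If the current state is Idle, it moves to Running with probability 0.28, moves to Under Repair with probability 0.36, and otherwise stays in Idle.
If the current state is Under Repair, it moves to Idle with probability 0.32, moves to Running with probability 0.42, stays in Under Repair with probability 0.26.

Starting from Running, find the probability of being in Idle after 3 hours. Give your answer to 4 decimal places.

Propagate the distribution vector 3 hours from Running.
After 0 hours: (1.0000, 0.0000, 0.0000)
After 1 hour: (0.3200, 0.4000, 0.2800)
After 2 hours: (0.3320, 0.3616, 0.3064)
After 3 hours: (0.3362, 0.3610, 0.3028)
P(in Idle after 3 hours) = 0.3610

0.3610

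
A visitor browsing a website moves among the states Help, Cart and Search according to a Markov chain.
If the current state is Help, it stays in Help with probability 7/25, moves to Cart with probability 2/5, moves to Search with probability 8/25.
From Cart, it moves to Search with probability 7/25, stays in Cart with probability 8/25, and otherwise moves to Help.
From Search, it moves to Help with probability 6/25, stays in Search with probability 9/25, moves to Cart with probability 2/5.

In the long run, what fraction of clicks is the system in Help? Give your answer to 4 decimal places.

Let the stationary distribution be π with π = πP and π_1 + π_2 + π_3 = 1.
π_1 = 0.28·π_1 + 0.4·π_2 + 0.24·π_3
π_2 = 0.4·π_1 + 0.32·π_2 + 0.4·π_3
Solving with the normalization constraint gives π = (0.3117, 0.3704, 0.3179).
So the stationary probability of Help is 0.3117.

0.3117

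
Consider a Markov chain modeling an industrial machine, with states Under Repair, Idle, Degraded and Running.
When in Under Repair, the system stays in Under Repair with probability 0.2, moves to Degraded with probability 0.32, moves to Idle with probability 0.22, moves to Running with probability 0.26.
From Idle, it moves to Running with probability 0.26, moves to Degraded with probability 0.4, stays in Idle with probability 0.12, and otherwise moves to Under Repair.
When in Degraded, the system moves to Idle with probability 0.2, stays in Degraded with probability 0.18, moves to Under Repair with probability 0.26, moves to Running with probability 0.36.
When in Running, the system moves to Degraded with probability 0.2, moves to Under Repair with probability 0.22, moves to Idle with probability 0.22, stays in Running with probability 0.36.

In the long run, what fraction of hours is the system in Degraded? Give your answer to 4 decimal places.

Let the stationary distribution be π with π = πP and π_1 + π_2 + π_3 + π_4 = 1.
π_1 = 0.2·π_1 + 0.22·π_2 + 0.26·π_3 + 0.22·π_4
π_2 = 0.22·π_1 + 0.12·π_2 + 0.2·π_3 + 0.22·π_4
π_3 = 0.32·π_1 + 0.4·π_2 + 0.18·π_3 + 0.2·π_4
Solving with the normalization constraint gives π = (0.2259, 0.1953, 0.2609, 0.3179).
So the stationary probability of Degraded is 0.2609.

0.2609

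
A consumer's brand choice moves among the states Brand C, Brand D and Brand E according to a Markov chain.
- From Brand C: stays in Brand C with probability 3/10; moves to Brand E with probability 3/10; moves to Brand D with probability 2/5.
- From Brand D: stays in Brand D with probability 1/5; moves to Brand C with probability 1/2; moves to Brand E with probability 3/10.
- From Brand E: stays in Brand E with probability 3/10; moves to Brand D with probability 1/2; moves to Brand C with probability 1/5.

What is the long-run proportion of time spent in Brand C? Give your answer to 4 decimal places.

Let the stationary distribution be π with π = πP and π_1 + π_2 + π_3 = 1.
π_1 = 0.3·π_1 + 0.5·π_2 + 0.2·π_3
π_2 = 0.4·π_1 + 0.2·π_2 + 0.5·π_3
Solving with the normalization constraint gives π = (0.3417, 0.3583, 0.3000).
So the stationary probability of Brand C is 0.3417.

0.3417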